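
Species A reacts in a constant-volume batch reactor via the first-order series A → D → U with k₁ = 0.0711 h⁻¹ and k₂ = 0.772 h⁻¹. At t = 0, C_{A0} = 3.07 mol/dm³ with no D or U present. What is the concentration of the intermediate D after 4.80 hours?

0.214 mol/dm³

Solving the coupled first-order balances gives C_D(t) = [k₁/(k₂−k₁)]·C_{A0}·(e^(−k₁t) − e^(−k₂t)).
e^(−k₁t) = e^(−0.0711×4.80) = e^(−0.3413) = 0.7109; e^(−k₂t) = e^(−3.706) = 0.02459.
C_D = 0.0711×3.07/(0.772−0.0711) × (0.7109−0.02459) = 0.3114×0.6863 = 0.2137 mol/dm³.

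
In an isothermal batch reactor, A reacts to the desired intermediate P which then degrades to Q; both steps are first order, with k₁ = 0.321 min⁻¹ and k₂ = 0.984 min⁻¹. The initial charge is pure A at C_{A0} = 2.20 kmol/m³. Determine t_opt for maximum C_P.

Setting dC_P/dt = 0 gives t_opt = ln(k₂/k₁)/(k₂−k₁).
= ln(0.984/0.321)/(0.984−0.321) = ln(3.065)/0.6630 = 1.120/0.6630 = 1.69 min.

1.69 min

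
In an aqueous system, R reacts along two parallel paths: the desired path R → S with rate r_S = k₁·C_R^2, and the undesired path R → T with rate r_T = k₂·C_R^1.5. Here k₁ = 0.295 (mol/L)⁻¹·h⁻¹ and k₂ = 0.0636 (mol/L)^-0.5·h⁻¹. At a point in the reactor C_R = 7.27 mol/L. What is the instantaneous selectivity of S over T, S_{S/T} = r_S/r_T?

S_{S/T} = r_S/r_T = (k₁·C_R^2)/(k₂·C_R^1.5) = (k₁/k₂)·C_R^0.5.
= (0.295×7.270^2) / (0.0636×7.270^1.5) = 15.59/1.247 = 12.5.
Since the desired path is higher order in R, keeping C_R high (PFR or concentrated feed) favours S.

12.5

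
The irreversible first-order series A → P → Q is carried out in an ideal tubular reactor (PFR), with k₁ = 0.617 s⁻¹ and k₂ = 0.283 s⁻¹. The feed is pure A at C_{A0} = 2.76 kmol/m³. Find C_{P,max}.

Evaluating C_P at τ_opt = ln(k₂/k₁)/(k₂−k₁) gives C_{P,max}/C_{A0} = (k₁/k₂)^[k₂/(k₂−k₁)].
= (0.617/0.283)^(0.283/(0.283−0.617)) = (2.180)^(-0.8473) = 0.5166.
C_{P,max} = 0.5166×2.76 = 1.43 kmol/m³.

1.43 kmol/m³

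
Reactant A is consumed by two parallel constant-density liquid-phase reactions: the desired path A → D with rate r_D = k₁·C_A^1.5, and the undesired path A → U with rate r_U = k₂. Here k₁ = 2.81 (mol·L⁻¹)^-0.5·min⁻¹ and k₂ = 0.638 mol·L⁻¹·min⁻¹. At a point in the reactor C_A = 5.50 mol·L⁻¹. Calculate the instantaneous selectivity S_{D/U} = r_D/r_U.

S_{D/U} = r_D/r_U = (k₁·C_A^1.5)/(k₂) = (k₁/k₂)·C_A^1.5.
= (2.81×5.500^1.5) / (0.638) = 36.25/0.6380 = 56.8.
Since the desired path is higher order in A, keeping C_A high (PFR or concentrated feed) favours D.

56.8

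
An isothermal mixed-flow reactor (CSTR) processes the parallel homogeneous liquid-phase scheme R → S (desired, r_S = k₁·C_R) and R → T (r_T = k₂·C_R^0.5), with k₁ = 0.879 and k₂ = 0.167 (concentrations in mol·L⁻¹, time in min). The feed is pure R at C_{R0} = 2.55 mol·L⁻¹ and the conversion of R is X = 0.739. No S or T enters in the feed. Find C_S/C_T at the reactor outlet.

4.29

Exit C_R = C_{R0}(1−X) = 2.55×0.261 = 0.6655 mol·L⁻¹.
In a CSTR the entire volume is at exit conditions, so r_S = 0.879×0.6655 = 0.5850 and r_T = 0.167×0.6655^0.5 = 0.1362.
Overall selectivity = C_S/C_T = r_Sτ/(r_Tτ) = r_S/r_T = 4.29.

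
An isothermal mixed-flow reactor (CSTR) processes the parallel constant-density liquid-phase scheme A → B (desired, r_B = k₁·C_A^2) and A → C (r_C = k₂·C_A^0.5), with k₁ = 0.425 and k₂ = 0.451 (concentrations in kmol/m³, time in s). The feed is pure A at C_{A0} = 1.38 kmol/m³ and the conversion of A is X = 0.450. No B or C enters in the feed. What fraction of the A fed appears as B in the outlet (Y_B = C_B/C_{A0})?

0.173

Exit C_A = C_{A0}(1−X) = 1.38×0.550 = 0.7590 kmol/m³.
A CSTR operates uniformly at the exit composition, giving r_B = 0.2448 and r_C = 0.3929 (each k·C_A^n at C_A = 0.7590).
Fraction of consumed A going to B: r_B/(r_B+r_C) = 0.3839.
C_B = 0.3839·C_{A0}·X = 0.3839×1.38×0.450 = 0.238 kmol/m³; Y_B = C_B/C_{A0} = 0.173.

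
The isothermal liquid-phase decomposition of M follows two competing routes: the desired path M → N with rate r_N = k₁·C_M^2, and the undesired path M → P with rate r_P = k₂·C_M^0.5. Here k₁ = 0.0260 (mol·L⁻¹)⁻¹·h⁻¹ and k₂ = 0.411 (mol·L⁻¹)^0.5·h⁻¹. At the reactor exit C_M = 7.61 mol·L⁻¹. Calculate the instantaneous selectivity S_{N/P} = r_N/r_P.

S_{N/P} = r_N/r_P = (k₁·C_M^2)/(k₂·C_M^0.5) = (k₁/k₂)·C_M^1.5.
= (0.0260×7.610^2) / (0.411×7.610^0.5) = 1.506/1.134 = 1.33.

1.33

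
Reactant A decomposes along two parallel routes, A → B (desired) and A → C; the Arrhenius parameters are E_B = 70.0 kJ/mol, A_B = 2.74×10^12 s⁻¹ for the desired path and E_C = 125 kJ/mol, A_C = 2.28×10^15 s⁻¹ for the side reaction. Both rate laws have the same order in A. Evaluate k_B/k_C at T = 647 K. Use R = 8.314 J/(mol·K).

33.1

Since both paths have the same order in A, the concentration cancels and S_{B/C} = k_B/k_C = (A_B/A_C)·exp[(E_C−E_B)/(RT)].
(E_C−E_B)/(RT) = (125−70.0)×10³/(8.314×647) = 55000/5379 = 10.22.
k_B/k_C = (2.74×10^12/2.28×10^15)·exp(10.22) = 0.001202 × 27575 = 33.1.
Since E_B < E_C, lowering the temperature improves selectivity toward B.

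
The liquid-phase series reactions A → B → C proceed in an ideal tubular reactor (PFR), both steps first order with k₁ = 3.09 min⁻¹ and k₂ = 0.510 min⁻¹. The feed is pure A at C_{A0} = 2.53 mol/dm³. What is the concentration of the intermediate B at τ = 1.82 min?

For first-order series with pure A initially, C_B(τ) = k₁C_{A0}/(k₂−k₁)·(e^(−k₁τ) − e^(−k₂τ)).
e^(−k₁τ) = e^(−3.09×1.82) = e^(−5.624) = 0.003611; e^(−k₂τ) = e^(−0.9282) = 0.3953.
C_B = 3.09×2.53/(0.510−3.09) × (0.003611−0.3953) = (-3.030)×(-0.3917) = 1.187 mol/dm³.

1.19 mol/dm³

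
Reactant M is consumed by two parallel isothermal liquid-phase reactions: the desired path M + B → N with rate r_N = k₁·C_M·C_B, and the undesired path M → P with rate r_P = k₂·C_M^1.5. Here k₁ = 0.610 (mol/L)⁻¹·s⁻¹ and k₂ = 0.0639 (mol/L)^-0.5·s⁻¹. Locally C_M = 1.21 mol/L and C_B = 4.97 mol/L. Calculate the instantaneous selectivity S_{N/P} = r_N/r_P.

S_{N/P} = r_N/r_P = (k₁·C_M·C_B)/(k₂·C_M^1.5) = (k₁/k₂)·C_M^-0.5·C_B.
= (0.610×1.210×4.970) / (0.0639×1.210^1.5) = 3.668/0.08505 = 43.1.

43.1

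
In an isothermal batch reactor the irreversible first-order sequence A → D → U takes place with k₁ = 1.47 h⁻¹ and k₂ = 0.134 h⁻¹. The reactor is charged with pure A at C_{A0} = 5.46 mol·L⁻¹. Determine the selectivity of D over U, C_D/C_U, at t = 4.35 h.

For first-order series with pure A initially, C_D(t) = k₁C_{A0}/(k₂−k₁)·(e^(−k₁t) − e^(−k₂t)).
e^(−k₁t) = e^(−1.47×4.35) = e^(−6.394) = 0.001671; e^(−k₂t) = e^(−0.5829) = 0.5583.
C_D = 1.47×5.46/(0.134−1.47) × (0.001671−0.5583) = (-6.008)×(-0.5566) = 3.344 mol·L⁻¹.
C_A = C_{A0}e^(−k₁t) = 0.009122 mol·L⁻¹, so C_U = C_{A0}−C_A−C_D = 2.107 mol·L⁻¹; C_D/C_U = 1.59.

1.59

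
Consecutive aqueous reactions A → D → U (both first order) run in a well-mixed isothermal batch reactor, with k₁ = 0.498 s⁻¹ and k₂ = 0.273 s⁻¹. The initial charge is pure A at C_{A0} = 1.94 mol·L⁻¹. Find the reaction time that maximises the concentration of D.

Setting dC_D/dt = 0 gives t_opt = ln(k₂/k₁)/(k₂−k₁).
= ln(0.273/0.498)/(0.273−0.498) = ln(0.5482)/-0.2250 = -0.6011/-0.2250 = 2.67 s.

2.67 s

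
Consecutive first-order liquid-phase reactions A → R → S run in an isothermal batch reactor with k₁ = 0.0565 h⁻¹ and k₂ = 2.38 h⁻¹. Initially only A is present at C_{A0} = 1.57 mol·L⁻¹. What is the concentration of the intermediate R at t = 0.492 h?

0.0253 mol·L⁻¹

For first-order series with pure A initially, C_R(t) = k₁C_{A0}/(k₂−k₁)·(e^(−k₁t) − e^(−k₂t)).
e^(−k₁t) = e^(−0.0565×0.492) = e^(−0.02780) = 0.9726; e^(−k₂t) = e^(−1.171) = 0.3101.
C_R = 0.0565×1.57/(2.38−0.0565) × (0.9726−0.3101) = 0.03818×0.6625 = 0.02529 mol·L⁻¹.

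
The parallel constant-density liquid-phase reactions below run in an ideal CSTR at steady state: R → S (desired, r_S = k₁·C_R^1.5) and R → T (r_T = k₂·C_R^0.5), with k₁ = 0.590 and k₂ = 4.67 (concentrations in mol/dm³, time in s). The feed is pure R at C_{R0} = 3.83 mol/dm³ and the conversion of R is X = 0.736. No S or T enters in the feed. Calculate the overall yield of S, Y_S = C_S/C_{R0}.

Exit C_R = C_{R0}(1−X) = 3.83×0.264 = 1.011 mol/dm³.
A CSTR operates uniformly at the exit composition, giving r_S = 0.5999 and r_T = 4.696 (each k·C_R^n at C_R = 1.011).
Fraction of consumed R going to S: r_S/(r_S+r_T) = 0.1133.
C_S = 0.1133·C_{R0}·X = 0.1133×3.83×0.736 = 0.319 mol/dm³; Y_S = C_S/C_{R0} = 0.0834.

0.0834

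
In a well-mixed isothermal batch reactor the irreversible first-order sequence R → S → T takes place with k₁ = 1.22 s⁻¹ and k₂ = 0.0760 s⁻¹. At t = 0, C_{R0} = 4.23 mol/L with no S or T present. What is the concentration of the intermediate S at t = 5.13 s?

For first-order series with pure R initially, C_S(t) = k₁C_{R0}/(k₂−k₁)·(e^(−k₁t) − e^(−k₂t)).
e^(−k₁t) = e^(−1.22×5.13) = e^(−6.259) = 0.001914; e^(−k₂t) = e^(−0.3899) = 0.6771.
C_S = 1.22×4.23/(0.0760−1.22) × (0.001914−0.6771) = (-4.511)×(-0.6752) = 3.046 mol/L.

3.05 mol/L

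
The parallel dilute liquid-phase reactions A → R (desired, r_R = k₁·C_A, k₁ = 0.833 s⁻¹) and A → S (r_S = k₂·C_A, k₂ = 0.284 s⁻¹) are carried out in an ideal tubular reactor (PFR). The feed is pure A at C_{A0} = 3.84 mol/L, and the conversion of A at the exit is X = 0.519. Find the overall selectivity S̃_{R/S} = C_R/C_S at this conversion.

2.93

C_A = C_{A0}(1−X) = 1.847 mol/L.
Both paths are first order in A, so the instantaneous fraction to R is constant: dC_R/d(−C_A) = k₁/(k₁+k₂) = 0.7457.
C_R = 0.7457·(C_{A0}−C_A) = 0.7457×1.993 = 1.49 mol/L.
C_S = (C_{A0}−C_A)−C_R = 0.5067 mol/L; S̃_{R/S} = 1.486/0.5067 = 2.93.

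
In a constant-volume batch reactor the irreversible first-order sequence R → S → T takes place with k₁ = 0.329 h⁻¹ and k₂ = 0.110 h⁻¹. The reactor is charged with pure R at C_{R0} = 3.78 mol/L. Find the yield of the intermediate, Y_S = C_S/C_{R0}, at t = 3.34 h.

Solving the coupled first-order balances gives C_S(t) = [k₁/(k₂−k₁)]·C_{R0}·(e^(−k₁t) − e^(−k₂t)).
e^(−k₁t) = e^(−0.329×3.34) = e^(−1.099) = 0.3333; e^(−k₂t) = e^(−0.3674) = 0.6925.
C_S = 0.329×3.78/(0.110−0.329) × (0.3333−0.6925) = (-5.679)×(-0.3593) = 2.040 mol/L.
Y_S = C_S/C_{R0} = 2.040/3.78 = 0.540.

0.540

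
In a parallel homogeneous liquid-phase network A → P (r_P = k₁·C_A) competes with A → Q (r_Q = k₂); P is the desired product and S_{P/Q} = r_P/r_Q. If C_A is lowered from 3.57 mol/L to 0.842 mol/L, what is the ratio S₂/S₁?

0.236

S_{P/Q} = (k₁/k₂)·C_A, so S₂/S₁ = (C_{A,2}/C_{A,1}).
= 0.842/3.57 = 0.236.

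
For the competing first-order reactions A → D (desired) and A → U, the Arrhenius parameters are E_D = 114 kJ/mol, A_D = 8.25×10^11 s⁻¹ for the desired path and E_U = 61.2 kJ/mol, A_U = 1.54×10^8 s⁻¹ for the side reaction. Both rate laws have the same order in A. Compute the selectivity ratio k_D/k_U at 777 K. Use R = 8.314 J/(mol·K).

With equal orders, S_{D/U} = k_D/k_U = (A_D/A_U)·exp[(E_U−E_D)/(RT)].
(E_U−E_D)/(RT) = (61.2−114)×10³/(8.314×777) = -52800/6460 = -8.173.
k_D/k_U = (8.25×10^11/1.54×10^8)·exp(-8.173) = 5357 × 2.821×10^-4 = 1.51.
Since E_D > E_U, raising the temperature improves selectivity toward D.

1.51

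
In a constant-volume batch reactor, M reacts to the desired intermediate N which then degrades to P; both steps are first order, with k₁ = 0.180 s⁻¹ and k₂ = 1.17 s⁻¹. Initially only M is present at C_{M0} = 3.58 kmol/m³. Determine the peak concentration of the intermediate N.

0.392 kmol/m³

For a first-order series the maximum intermediate yield is C_{N,max}/C_{M0} = (k₁/k₂)^[k₂/(k₂−k₁)].
= (0.180/1.17)^(1.17/(1.17−0.180)) = (0.1538)^(1.182) = 0.1095.
C_{N,max} = 0.1095×3.58 = 0.392 kmol/m³.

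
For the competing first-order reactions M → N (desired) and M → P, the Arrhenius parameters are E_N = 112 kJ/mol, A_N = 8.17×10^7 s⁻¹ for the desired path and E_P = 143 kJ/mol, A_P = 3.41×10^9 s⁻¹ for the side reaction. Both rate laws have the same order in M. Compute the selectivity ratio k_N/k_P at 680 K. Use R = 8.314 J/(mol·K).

5.77

With equal orders, S_{N/P} = k_N/k_P = (A_N/A_P)·exp[(E_P−E_N)/(RT)].
(E_P−E_N)/(RT) = (143−112)×10³/(8.314×680) = 31000/5654 = 5.483.
k_N/k_P = (8.17×10^7/3.41×10^9)·exp(5.483) = 0.02396 × 240.6 = 5.77.
Since E_N < E_P, lowering the temperature improves selectivity toward N.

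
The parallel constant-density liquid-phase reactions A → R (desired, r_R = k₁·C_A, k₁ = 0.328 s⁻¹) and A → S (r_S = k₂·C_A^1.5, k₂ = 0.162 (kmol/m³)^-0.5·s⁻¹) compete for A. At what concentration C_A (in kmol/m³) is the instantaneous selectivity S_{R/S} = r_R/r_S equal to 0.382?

S_{R/S} = (k₁/k₂)·C_A^-0.5 ⇒ C_A = (S·k₂/k₁)^(-2).
= (0.382×0.162/0.328)^(-2) = (0.1887)^(-2) = 28.1 kmol/m³.

28.1 kmol/m³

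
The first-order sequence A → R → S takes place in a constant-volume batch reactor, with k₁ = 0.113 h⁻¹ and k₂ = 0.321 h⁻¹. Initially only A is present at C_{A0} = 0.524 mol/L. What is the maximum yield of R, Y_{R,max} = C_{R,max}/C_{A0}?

0.200

Evaluating C_R at t_opt = ln(k₂/k₁)/(k₂−k₁) gives C_{R,max}/C_{A0} = (k₁/k₂)^[k₂/(k₂−k₁)].
= (0.113/0.321)^(0.321/(0.321−0.113)) = (0.3520)^(1.543) = 0.1996.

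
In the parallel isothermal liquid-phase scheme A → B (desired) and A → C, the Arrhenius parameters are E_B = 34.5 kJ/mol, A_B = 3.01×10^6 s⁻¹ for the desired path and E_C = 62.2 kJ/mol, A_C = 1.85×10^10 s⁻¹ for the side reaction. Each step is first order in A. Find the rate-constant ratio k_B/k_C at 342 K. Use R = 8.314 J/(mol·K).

2.77

k_B/k_C = (A_B/A_C)·exp[−(E_B−E_C)/(RT)] = (A_B/A_C)·exp[(E_C−E_B)/(RT)].
(E_C−E_B)/(RT) = (62.2−34.5)×10³/(8.314×342) = 27700/2843 = 9.742.
k_B/k_C = (3.01×10^6/1.85×10^10)·exp(9.742) = 1.627×10^-4 × 17016 = 2.77.
Since E_B < E_C, lowering the temperature improves selectivity toward B.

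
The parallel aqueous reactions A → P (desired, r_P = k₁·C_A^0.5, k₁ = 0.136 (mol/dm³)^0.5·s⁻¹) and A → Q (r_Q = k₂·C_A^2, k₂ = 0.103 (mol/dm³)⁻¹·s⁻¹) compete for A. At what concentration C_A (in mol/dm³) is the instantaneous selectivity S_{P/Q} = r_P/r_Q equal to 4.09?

0.471 mol/dm³

S_{P/Q} = (k₁/k₂)·C_A^-1.5 ⇒ C_A = (S·k₂/k₁)^(1/(-1.5)).
= (4.09×0.103/0.136)^(-0.6667) = (3.098)^(-0.6667) = 0.471 mol/dm³.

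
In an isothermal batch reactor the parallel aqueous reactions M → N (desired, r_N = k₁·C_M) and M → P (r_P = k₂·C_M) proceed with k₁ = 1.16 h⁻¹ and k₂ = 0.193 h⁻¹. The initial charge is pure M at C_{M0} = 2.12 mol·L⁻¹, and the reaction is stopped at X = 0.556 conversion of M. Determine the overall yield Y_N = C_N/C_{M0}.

0.477

C_M = C_{M0}(1−X) = 0.9413 mol·L⁻¹.
Both paths are first order in M, so the instantaneous fraction to N is constant: dC_N/d(−C_M) = k₁/(k₁+k₂) = 0.8574.
C_N = 0.8574·(C_{M0}−C_M) = 0.8574×1.179 = 1.01 mol·L⁻¹.
Y_N = C_N/C_{M0} = 1.011/2.12 = 0.477.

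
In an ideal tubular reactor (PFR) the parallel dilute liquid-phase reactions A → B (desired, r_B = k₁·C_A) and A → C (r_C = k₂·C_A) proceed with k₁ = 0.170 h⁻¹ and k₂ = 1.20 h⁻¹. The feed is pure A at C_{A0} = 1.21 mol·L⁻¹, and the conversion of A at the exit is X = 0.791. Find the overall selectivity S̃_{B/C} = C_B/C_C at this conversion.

0.142

C_A = C_{A0}(1−X) = 0.2529 mol·L⁻¹.
Both paths are first order in A, so the instantaneous fraction to B is constant: dC_B/d(−C_A) = k₁/(k₁+k₂) = 0.1241.
C_B = 0.1241·(C_{A0}−C_A) = 0.1241×0.9571 = 0.119 mol·L⁻¹.
C_C = (C_{A0}−C_A)−C_B = 0.8383 mol·L⁻¹; S̃_{B/C} = 0.1188/0.8383 = 0.142.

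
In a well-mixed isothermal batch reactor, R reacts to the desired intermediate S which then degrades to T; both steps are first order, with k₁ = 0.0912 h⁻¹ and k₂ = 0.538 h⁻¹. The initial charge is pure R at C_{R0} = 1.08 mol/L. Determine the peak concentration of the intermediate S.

0.127 mol/L

At the optimum, C_{S,max}/C_{R0} = (k₁/k₂)^[k₂/(k₂−k₁)].
= (0.0912/0.538)^(0.538/(0.538−0.0912)) = (0.1695)^(1.204) = 0.1180.
C_{S,max} = 0.1180×1.08 = 0.127 mol/L.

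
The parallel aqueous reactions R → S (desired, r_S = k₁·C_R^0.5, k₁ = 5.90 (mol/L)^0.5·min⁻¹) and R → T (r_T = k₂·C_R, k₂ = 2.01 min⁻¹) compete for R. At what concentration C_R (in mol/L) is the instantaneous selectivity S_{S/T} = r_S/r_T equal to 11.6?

S_{S/T} = (k₁/k₂)·C_R^-0.5 ⇒ C_R = (S·k₂/k₁)^(-2).
= (11.6×2.01/5.90)^(-2) = (3.952)^(-2) = 0.0640 mol/L.

0.0640 mol/L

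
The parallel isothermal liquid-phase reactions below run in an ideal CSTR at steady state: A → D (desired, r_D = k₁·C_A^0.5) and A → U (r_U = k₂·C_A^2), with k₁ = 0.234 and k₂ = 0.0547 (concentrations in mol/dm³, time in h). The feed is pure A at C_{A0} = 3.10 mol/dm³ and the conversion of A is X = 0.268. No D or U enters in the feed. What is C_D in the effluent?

Exit C_A = C_{A0}(1−X) = 3.10×0.732 = 2.269 mol/dm³.
A CSTR operates uniformly at the exit composition, giving r_D = 0.3525 and r_U = 0.2817 (each k·C_A^n at C_A = 2.269).
Fraction of consumed A going to D: r_D/(r_D+r_U) = 0.5558.
C_D = 0.5558·C_{A0}·X = 0.5558×3.10×0.268 = 0.462 mol/dm³.

0.462 mol/dm³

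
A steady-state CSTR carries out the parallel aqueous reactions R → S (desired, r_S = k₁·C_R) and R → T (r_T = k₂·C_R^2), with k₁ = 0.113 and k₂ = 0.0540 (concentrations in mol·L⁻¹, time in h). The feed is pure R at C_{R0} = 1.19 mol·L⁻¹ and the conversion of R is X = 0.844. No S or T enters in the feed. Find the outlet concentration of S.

Exit C_R = C_{R0}(1−X) = 1.19×0.156 = 0.1856 mol·L⁻¹.
Rates in a CSTR are evaluated at the outlet concentration: r_S = 0.113×0.1856 = 0.02098, r_T = 0.0540×0.1856^2 = 0.001861.
Fraction of consumed R going to S: r_S/(r_S+r_T) = 0.9185.
C_S = 0.9185·C_{R0}·X = 0.9185×1.19×0.844 = 0.923 mol·L⁻¹.

0.923 mol·L⁻¹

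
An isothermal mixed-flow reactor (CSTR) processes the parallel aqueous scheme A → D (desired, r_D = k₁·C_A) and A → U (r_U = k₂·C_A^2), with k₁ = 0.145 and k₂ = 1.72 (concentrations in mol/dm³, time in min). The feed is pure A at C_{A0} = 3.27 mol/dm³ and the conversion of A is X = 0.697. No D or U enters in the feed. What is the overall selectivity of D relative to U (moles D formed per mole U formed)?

0.0851

Exit C_A = C_{A0}(1−X) = 3.27×0.303 = 0.9908 mol/dm³.
A CSTR operates uniformly at the exit composition, giving r_D = 0.1437 and r_U = 1.689 (each k·C_A^n at C_A = 0.9908).
Overall selectivity = C_D/C_U = r_Dτ/(r_Uτ) = r_D/r_U = 0.0851.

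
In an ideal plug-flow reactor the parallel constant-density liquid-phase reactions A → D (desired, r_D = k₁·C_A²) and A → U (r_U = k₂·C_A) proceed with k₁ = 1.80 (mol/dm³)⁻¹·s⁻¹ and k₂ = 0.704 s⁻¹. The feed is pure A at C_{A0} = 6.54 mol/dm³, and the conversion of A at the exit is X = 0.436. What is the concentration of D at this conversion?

2.64 mol/dm³

C_A = C_{A0}(1−X) = 3.689 mol/dm³.
Along a PFR/batch, dC_U/dC_A = −r_U/(r_D+r_U) = −k₂/(k₂+k₁·C_A).
Integrating from C_{A0} to C_A: C_U = (0.704/1.80)·ln[(0.704+1.80·6.54)/(0.704+1.80·3.69)] = 0.3911·ln(12.48/7.343) = 0.2073 mol/dm³.
Then C_D = (C_{A0}−C_A) − C_U = 2.851 − 0.2073 = 2.644 mol/dm³.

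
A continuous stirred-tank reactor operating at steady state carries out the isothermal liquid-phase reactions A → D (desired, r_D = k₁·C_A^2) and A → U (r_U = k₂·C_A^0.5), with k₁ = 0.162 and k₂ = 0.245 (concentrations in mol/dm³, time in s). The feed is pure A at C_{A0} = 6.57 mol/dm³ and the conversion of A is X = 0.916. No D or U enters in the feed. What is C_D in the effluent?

Exit C_A = C_{A0}(1−X) = 6.57×0.0840 = 0.5519 mol/dm³.
Rates in a CSTR are evaluated at the outlet concentration: r_D = 0.162×0.5519^2 = 0.04934, r_U = 0.245×0.5519^0.5 = 0.1820.
Fraction of consumed A going to D: r_D/(r_D+r_U) = 0.2133.
C_D = 0.2133·C_{A0}·X = 0.2133×6.57×0.916 = 1.28 mol/dm³.

1.28 mol/dm³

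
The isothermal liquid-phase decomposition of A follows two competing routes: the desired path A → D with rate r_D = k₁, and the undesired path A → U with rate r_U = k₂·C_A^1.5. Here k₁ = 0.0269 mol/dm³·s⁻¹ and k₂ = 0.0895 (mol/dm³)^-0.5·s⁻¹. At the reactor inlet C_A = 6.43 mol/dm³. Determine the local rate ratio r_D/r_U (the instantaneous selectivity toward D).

0.0184

S_{D/U} = r_D/r_U = (k₁)/(k₂·C_A^1.5) = (k₁/k₂)·C_A^-1.5.
= (0.0269) / (0.0895×6.430^1.5) = 0.02690/1.459 = 0.0184.
The undesired path is higher order in A, so low C_A (CSTR or dilute feed) favours D.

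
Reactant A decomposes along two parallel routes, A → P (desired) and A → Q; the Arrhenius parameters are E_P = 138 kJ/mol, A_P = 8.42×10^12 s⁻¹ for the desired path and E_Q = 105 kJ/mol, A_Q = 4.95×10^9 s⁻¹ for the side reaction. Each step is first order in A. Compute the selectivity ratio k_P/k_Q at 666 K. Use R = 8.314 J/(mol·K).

4.39

With equal orders, S_{P/Q} = k_P/k_Q = (A_P/A_Q)·exp[(E_Q−E_P)/(RT)].
(E_Q−E_P)/(RT) = (105−138)×10³/(8.314×666) = -33000/5537 = -5.960.
k_P/k_Q = (8.42×10^12/4.95×10^9)·exp(-5.960) = 1701 × 0.002580 = 4.39.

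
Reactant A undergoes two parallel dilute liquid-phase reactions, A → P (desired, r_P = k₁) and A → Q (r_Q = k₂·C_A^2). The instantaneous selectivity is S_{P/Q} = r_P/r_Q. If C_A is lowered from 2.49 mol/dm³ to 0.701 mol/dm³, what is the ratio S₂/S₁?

S_{P/Q} = (k₁/k₂)·C_A^-2, so S₂/S₁ = (C_{A,2}/C_{A,1})^-2.
= (0.701/2.49)^(-2) = (0.2815)^(-2) = 12.6.

12.6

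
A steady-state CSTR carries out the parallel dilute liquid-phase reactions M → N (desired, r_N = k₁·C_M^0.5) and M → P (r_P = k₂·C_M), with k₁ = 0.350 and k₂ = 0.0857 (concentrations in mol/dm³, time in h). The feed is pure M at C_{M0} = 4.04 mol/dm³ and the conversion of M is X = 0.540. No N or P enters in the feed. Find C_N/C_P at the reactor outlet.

3.00

Exit C_M = C_{M0}(1−X) = 4.04×0.460 = 1.858 mol/dm³.
A CSTR operates uniformly at the exit composition, giving r_N = 0.4771 and r_P = 0.1593 (each k·C_M^n at C_M = 1.858).
Overall selectivity = C_N/C_P = r_Nτ/(r_Pτ) = r_N/r_P = 3.00.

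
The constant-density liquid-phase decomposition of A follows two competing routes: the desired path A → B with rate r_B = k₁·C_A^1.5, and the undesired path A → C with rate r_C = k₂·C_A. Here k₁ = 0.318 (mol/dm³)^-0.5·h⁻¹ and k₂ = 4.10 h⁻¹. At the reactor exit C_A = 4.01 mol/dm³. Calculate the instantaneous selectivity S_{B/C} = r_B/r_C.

S_{B/C} = r_B/r_C = (k₁·C_A^1.5)/(k₂·C_A) = (k₁/k₂)·C_A^0.5.
= (0.318×4.010^1.5) / (4.10×4.010) = 2.554/16.44 = 0.155.

0.155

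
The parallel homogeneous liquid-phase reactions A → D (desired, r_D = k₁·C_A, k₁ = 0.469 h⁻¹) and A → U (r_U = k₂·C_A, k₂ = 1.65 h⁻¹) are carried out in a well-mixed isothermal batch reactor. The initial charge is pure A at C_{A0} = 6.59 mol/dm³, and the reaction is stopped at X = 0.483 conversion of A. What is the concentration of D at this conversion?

0.704 mol/dm³

C_A = C_{A0}(1−X) = 3.407 mol/dm³.
Both paths are first order in A, so the instantaneous fraction to D is constant: dC_D/d(−C_A) = k₁/(k₁+k₂) = 0.2213.
C_D = 0.2213·(C_{A0}−C_A) = 0.2213×3.183 = 0.704 mol/dm³.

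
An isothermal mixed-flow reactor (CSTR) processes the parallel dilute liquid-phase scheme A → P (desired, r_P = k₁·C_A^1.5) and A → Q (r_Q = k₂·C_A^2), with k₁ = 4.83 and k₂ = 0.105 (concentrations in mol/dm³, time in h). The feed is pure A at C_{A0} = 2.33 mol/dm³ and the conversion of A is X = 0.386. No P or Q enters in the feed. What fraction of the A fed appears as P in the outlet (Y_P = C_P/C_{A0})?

Exit C_A = C_{A0}(1−X) = 2.33×0.614 = 1.431 mol/dm³.
In a CSTR the entire volume is at exit conditions, so r_P = 4.83×1.431^1.5 = 8.265 and r_Q = 0.105×1.431^2 = 0.2149.
Fraction of consumed A going to P: r_P/(r_P+r_Q) = 0.9747.
C_P = 0.9747·C_{A0}·X = 0.9747×2.33×0.386 = 0.877 mol/dm³; Y_P = C_P/C_{A0} = 0.376.

0.376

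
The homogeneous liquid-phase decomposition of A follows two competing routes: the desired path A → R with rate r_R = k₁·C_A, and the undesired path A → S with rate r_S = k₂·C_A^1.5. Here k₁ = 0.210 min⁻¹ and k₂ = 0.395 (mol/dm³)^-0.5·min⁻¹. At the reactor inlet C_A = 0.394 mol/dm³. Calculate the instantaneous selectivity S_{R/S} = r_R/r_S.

0.847

S_{R/S} = r_R/r_S = (k₁·C_A)/(k₂·C_A^1.5) = (k₁/k₂)·C_A^-0.5.
= (0.210×0.3940) / (0.395×0.3940^1.5) = 0.08274/0.09769 = 0.847.
The undesired path is higher order in A, so low C_A (CSTR or dilute feed) favours R.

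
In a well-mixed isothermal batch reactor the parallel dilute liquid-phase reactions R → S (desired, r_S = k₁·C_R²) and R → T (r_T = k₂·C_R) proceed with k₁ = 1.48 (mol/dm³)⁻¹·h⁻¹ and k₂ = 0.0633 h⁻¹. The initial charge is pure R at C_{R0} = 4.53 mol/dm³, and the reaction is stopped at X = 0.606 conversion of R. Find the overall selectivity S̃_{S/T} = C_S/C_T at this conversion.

C_R = C_{R0}(1−X) = 1.785 mol/dm³.
Along a PFR/batch, dC_T/dC_R = −r_T/(r_S+r_T) = −k₂/(k₂+k₁·C_R).
Integrating from C_{R0} to C_R: C_T = (0.0633/1.48)·ln[(0.0633+1.48·4.53)/(0.0633+1.48·1.78)] = 0.04277·ln(6.768/2.705) = 0.03923 mol/dm³.
Then C_S = (C_{R0}−C_R) − C_T = 2.745 − 0.03923 = 2.706 mol/dm³.
S̃_{S/T} = C_S/C_T = 2.706/0.03923 = 69.0.

69.0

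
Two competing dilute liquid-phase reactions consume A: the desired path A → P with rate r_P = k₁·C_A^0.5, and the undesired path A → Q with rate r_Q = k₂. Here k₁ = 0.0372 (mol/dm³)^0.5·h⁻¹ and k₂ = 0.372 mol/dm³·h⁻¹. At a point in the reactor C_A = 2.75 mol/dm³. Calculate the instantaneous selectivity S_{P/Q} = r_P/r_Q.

S_{P/Q} = r_P/r_Q = (k₁·C_A^0.5)/(k₂) = (k₁/k₂)·C_A^0.5.
= (0.0372×2.750^0.5) / (0.372) = 0.06169/0.3720 = 0.166.
Since the desired path is higher order in A, keeping C_A high (PFR or concentrated feed) favours P.

0.166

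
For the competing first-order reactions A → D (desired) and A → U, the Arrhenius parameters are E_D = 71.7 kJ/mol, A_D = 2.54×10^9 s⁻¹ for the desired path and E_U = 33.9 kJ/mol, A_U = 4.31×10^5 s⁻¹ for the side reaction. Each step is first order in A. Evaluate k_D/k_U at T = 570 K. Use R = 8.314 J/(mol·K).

2.02

k_D/k_U = (A_D/A_U)·exp[−(E_D−E_U)/(RT)] = (A_D/A_U)·exp[(E_U−E_D)/(RT)].
(E_U−E_D)/(RT) = (33.9−71.7)×10³/(8.314×570) = -37800/4739 = -7.976.
k_D/k_U = (2.54×10^9/4.31×10^5)·exp(-7.976) = 5893 × 3.435×10^-4 = 2.02.
Since E_D > E_U, raising the temperature improves selectivity toward D.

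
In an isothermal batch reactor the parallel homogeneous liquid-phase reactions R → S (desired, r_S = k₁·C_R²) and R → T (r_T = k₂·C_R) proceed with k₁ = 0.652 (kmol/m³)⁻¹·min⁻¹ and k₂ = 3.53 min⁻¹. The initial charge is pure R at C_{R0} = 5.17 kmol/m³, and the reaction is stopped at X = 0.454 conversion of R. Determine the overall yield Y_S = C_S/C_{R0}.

C_R = C_{R0}(1−X) = 2.823 kmol/m³.
Along a PFR/batch, dC_T/dC_R = −r_T/(r_S+r_T) = −k₂/(k₂+k₁·C_R).
Integrating from C_{R0} to C_R: C_T = (3.53/0.652)·ln[(3.53+0.652·5.17)/(3.53+0.652·2.82)] = 5.414·ln(6.901/5.370) = 1.357 kmol/m³.
Then C_S = (C_{R0}−C_R) − C_T = 2.347 − 1.357 = 0.9897 kmol/m³.
Y_S = C_S/C_{R0} = 0.9897/5.17 = 0.191.

0.191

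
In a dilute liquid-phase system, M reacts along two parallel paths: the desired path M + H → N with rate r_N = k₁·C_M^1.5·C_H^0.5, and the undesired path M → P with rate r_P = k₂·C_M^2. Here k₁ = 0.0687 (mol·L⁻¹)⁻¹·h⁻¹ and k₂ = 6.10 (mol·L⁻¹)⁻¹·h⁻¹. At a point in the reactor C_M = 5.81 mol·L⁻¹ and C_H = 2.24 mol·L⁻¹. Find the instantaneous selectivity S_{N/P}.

0.00699

S_{N/P} = r_N/r_P = (k₁·C_M^1.5·C_H^0.5)/(k₂·C_M^2) = (k₁/k₂)·C_M^-0.5·C_H^0.5.
= (0.0687×5.810^1.5×2.240^0.5) / (6.10×5.810^2) = 1.440/205.9 = 0.00699.
The undesired path is higher order in M, so low C_M (CSTR or dilute feed) favours N.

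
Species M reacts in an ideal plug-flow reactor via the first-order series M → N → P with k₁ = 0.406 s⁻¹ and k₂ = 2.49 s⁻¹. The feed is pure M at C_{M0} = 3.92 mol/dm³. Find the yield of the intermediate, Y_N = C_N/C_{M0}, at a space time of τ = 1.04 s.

0.113

Solving the coupled first-order balances gives C_N(τ) = [k₁/(k₂−k₁)]·C_{M0}·(e^(−k₁τ) − e^(−k₂τ)).
e^(−k₁τ) = e^(−0.406×1.04) = e^(−0.4222) = 0.6556; e^(−k₂τ) = e^(−2.590) = 0.07505.
C_N = 0.406×3.92/(2.49−0.406) × (0.6556−0.07505) = 0.7637×0.5805 = 0.4433 mol/dm³.
Y_N = C_N/C_{M0} = 0.4433/3.92 = 0.113.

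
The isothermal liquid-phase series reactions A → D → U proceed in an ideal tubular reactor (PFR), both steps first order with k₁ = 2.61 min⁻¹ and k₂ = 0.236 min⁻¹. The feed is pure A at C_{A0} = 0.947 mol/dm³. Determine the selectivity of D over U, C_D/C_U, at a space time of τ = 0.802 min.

7.56

The intermediate concentration in a first-order A→B→C sequence is C_D = k₁C_{A0}(e^(−k₁τ) − e^(−k₂τ))/(k₂−k₁).
e^(−k₁τ) = e^(−2.61×0.802) = e^(−2.093) = 0.1233; e^(−k₂τ) = e^(−0.1893) = 0.8276.
C_D = 2.61×0.947/(0.236−2.61) × (0.1233−0.8276) = (-1.041)×(-0.7043) = 0.7332 mol/dm³.
C_A = C_{A0}e^(−k₁τ) = 0.1168 mol/dm³, so C_U = C_{A0}−C_A−C_D = 0.09700 mol/dm³; C_D/C_U = 7.56.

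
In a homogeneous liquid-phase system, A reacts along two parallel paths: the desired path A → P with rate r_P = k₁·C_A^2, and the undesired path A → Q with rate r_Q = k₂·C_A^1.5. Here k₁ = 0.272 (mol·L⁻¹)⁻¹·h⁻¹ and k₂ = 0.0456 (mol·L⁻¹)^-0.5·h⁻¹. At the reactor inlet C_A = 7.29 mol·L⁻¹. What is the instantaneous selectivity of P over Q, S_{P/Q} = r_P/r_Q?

16.1

S_{P/Q} = r_P/r_Q = (k₁·C_A^2)/(k₂·C_A^1.5) = (k₁/k₂)·C_A^0.5.
= (0.272×7.290^2) / (0.0456×7.290^1.5) = 14.46/0.8975 = 16.1.
Since the desired path is higher order in A, keeping C_A high (PFR or concentrated feed) favours P.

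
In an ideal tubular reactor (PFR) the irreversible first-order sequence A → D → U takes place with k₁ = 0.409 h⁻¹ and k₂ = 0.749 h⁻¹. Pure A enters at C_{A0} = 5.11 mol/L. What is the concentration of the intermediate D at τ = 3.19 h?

1.10 mol/L

The intermediate concentration in a first-order A→B→C sequence is C_D = k₁C_{A0}(e^(−k₁τ) − e^(−k₂τ))/(k₂−k₁).
e^(−k₁τ) = e^(−0.409×3.19) = e^(−1.305) = 0.2713; e^(−k₂τ) = e^(−2.389) = 0.09169.
C_D = 0.409×5.11/(0.749−0.409) × (0.2713−0.09169) = 6.147×0.1796 = 1.104 mol/L.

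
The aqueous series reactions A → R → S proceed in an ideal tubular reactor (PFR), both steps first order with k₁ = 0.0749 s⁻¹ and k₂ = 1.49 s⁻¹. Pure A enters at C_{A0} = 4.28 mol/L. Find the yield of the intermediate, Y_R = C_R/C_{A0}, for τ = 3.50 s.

0.0404

For first-order series with pure A initially, C_R(τ) = k₁C_{A0}/(k₂−k₁)·(e^(−k₁τ) − e^(−k₂τ)).
e^(−k₁τ) = e^(−0.0749×3.50) = e^(−0.2621) = 0.7694; e^(−k₂τ) = e^(−5.215) = 0.005434.
C_R = 0.0749×4.28/(1.49−0.0749) × (0.7694−0.005434) = 0.2265×0.7640 = 0.1731 mol/L.
Y_R = C_R/C_{A0} = 0.1731/4.28 = 0.0404.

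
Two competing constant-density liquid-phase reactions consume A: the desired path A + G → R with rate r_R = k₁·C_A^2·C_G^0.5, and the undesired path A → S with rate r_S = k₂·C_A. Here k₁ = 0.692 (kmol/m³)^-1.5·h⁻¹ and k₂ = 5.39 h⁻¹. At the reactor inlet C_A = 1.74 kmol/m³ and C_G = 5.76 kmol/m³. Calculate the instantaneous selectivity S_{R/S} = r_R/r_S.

0.536

S_{R/S} = r_R/r_S = (k₁·C_A^2·C_G^0.5)/(k₂·C_A) = (k₁/k₂)·C_A·C_G^0.5.
= (0.692×1.740^2×5.760^0.5) / (5.39×1.740) = 5.028/9.379 = 0.536.
Since the desired path is higher order in A, keeping C_A high (PFR or concentrated feed) favours R.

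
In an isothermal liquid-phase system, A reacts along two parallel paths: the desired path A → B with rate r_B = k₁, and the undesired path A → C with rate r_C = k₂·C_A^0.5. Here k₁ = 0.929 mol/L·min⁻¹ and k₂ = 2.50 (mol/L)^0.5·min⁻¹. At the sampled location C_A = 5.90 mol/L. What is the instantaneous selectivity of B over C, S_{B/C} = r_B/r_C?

S_{B/C} = r_B/r_C = (k₁)/(k₂·C_A^0.5) = (k₁/k₂)·C_A^-0.5.
= (0.929) / (2.50×5.900^0.5) = 0.9290/6.072 = 0.153.

0.153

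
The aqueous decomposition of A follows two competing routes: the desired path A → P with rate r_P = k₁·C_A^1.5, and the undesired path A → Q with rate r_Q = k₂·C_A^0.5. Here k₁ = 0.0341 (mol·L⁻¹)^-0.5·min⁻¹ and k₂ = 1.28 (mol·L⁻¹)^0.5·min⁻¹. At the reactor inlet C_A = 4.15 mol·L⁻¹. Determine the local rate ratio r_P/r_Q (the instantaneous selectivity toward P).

0.111

S_{P/Q} = r_P/r_Q = (k₁·C_A^1.5)/(k₂·C_A^0.5) = (k₁/k₂)·C_A.
= (0.0341×4.150^1.5) / (1.28×4.150^0.5) = 0.2883/2.608 = 0.111.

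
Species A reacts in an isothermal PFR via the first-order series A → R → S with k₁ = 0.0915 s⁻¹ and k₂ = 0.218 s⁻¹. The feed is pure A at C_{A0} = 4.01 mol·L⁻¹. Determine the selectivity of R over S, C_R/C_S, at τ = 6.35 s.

1.03

Solving the coupled first-order balances gives C_R(τ) = [k₁/(k₂−k₁)]·C_{A0}·(e^(−k₁τ) − e^(−k₂τ)).
e^(−k₁τ) = e^(−0.0915×6.35) = e^(−0.5810) = 0.5593; e^(−k₂τ) = e^(−1.384) = 0.2505.
C_R = 0.0915×4.01/(0.218−0.0915) × (0.5593−0.2505) = 2.901×0.3088 = 0.8958 mol·L⁻¹.
C_A = C_{A0}e^(−k₁τ) = 2.243 mol·L⁻¹, so C_S = C_{A0}−C_A−C_R = 0.8714 mol·L⁻¹; C_R/C_S = 1.03.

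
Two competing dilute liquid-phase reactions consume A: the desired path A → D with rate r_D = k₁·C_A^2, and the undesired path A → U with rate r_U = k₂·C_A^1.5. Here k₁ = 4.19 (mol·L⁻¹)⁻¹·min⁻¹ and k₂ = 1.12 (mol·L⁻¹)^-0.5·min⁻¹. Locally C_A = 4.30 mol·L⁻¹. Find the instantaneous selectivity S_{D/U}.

7.76

S_{D/U} = r_D/r_U = (k₁·C_A^2)/(k₂·C_A^1.5) = (k₁/k₂)·C_A^0.5.
= (4.19×4.300^2) / (1.12×4.300^1.5) = 77.47/9.987 = 7.76.
Since the desired path is higher order in A, keeping C_A high (PFR or concentrated feed) favours D.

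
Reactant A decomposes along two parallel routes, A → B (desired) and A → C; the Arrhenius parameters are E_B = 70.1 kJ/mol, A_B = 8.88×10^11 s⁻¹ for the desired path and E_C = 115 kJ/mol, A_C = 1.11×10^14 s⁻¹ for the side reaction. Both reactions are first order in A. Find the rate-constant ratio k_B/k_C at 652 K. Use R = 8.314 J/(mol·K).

31.6

k_B/k_C = (A_B/A_C)·exp[−(E_B−E_C)/(RT)] = (A_B/A_C)·exp[(E_C−E_B)/(RT)].
(E_C−E_B)/(RT) = (115−70.1)×10³/(8.314×652) = 44900/5421 = 8.283.
k_B/k_C = (8.88×10^11/1.11×10^14)·exp(8.283) = 0.008000 × 3956 = 31.6.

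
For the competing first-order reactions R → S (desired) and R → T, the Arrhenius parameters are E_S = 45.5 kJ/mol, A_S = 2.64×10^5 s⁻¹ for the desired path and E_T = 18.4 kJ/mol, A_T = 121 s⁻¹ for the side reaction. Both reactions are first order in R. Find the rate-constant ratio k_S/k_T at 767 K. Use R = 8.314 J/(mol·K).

With equal orders, S_{S/T} = k_S/k_T = (A_S/A_T)·exp[(E_T−E_S)/(RT)].
(E_T−E_S)/(RT) = (18.4−45.5)×10³/(8.314×767) = -27100/6377 = -4.250.
k_S/k_T = (2.64×10^5/121)·exp(-4.250) = 2182 × 0.01427 = 31.1.

31.1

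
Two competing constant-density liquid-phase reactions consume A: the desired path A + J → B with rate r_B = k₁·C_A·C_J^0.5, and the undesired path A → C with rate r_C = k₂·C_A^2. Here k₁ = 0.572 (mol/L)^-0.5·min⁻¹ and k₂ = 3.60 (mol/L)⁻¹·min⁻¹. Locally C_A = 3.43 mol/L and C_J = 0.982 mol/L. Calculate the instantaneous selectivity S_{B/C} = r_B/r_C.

0.0459

S_{B/C} = r_B/r_C = (k₁·C_A·C_J^0.5)/(k₂·C_A^2) = (k₁/k₂)·C_A⁻¹·C_J^0.5.
= (0.572×3.430×0.9820^0.5) / (3.60×3.430^2) = 1.944/42.35 = 0.0459.
The undesired path is higher order in A, so low C_A (CSTR or dilute feed) favours B.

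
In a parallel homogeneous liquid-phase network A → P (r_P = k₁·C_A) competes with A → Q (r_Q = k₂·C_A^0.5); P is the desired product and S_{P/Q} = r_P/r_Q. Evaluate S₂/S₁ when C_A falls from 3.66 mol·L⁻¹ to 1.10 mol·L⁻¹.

0.548

S_{P/Q} = (k₁/k₂)·C_A^0.5, so S₂/S₁ = (C_{A,2}/C_{A,1})^0.5.
= (1.10/3.66)^0.5 = (0.3005)^0.5 = 0.548.
Selectivity toward P falls as C_A falls — high-concentration operation is favoured.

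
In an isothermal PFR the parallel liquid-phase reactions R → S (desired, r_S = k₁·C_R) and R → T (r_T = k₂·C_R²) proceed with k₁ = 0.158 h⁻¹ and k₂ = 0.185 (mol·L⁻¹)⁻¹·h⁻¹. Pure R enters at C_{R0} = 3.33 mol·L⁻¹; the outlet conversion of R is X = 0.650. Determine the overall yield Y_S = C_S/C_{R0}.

C_R = C_{R0}(1−X) = 1.165 mol·L⁻¹.
Along a PFR/batch, dC_S/dC_R = −r_S/(r_S+r_T) = −k₁/(k₁+k₂·C_R).
Integrating from C_{R0} to C_R: C_S = (0.158/0.185)·ln[(0.158+0.185·3.33)/(0.158+0.185·1.17)] = 0.8541·ln(0.7741/0.3736) = 0.6221 mol·L⁻¹.
Y_S = C_S/C_{R0} = 0.6221/3.33 = 0.187.

0.187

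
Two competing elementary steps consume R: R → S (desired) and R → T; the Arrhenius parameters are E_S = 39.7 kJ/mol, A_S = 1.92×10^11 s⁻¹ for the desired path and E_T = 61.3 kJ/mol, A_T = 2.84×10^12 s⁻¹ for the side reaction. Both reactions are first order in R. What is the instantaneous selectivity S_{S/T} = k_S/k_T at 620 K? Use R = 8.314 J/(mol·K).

k_S/k_T = (A_S/A_T)·exp[−(E_S−E_T)/(RT)] = (A_S/A_T)·exp[(E_T−E_S)/(RT)].
(E_T−E_S)/(RT) = (61.3−39.7)×10³/(8.314×620) = 21600/5155 = 4.190.
k_S/k_T = (1.92×10^11/2.84×10^12)·exp(4.190) = 0.06761 × 66.05 = 4.47.

4.47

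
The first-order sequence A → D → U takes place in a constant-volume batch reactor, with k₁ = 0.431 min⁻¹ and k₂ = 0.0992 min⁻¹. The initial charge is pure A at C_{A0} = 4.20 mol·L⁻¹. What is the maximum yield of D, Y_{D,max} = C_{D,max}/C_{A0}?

0.645

For a first-order series the maximum intermediate yield is C_{D,max}/C_{A0} = (k₁/k₂)^[k₂/(k₂−k₁)].
= (0.431/0.0992)^(0.0992/(0.0992−0.431)) = (4.345)^(-0.2990) = 0.6446.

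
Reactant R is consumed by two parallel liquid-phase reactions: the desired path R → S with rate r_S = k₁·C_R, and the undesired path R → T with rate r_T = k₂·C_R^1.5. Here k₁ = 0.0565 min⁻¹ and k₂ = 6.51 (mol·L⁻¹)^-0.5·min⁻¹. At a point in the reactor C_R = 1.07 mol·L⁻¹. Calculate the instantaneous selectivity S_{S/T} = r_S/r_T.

S_{S/T} = r_S/r_T = (k₁·C_R)/(k₂·C_R^1.5) = (k₁/k₂)·C_R^-0.5.
= (0.0565×1.070) / (6.51×1.070^1.5) = 0.06046/7.205 = 0.00839.
The undesired path is higher order in R, so low C_R (CSTR or dilute feed) favours S.

0.00839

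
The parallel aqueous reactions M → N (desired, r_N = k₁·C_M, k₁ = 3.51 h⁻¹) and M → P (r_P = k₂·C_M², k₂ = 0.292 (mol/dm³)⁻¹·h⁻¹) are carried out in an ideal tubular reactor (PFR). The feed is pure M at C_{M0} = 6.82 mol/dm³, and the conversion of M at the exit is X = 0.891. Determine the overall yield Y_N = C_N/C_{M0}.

0.686

C_M = C_{M0}(1−X) = 0.7434 mol/dm³.
Along a PFR/batch, dC_N/dC_M = −r_N/(r_N+r_P) = −k₁/(k₁+k₂·C_M).
Integrating from C_{M0} to C_M: C_N = (3.51/0.292)·ln[(3.51+0.292·6.82)/(3.51+0.292·0.743)] = 12.02·ln(5.501/3.727) = 4.681 mol/dm³.
Y_N = C_N/C_{M0} = 4.681/6.82 = 0.686.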